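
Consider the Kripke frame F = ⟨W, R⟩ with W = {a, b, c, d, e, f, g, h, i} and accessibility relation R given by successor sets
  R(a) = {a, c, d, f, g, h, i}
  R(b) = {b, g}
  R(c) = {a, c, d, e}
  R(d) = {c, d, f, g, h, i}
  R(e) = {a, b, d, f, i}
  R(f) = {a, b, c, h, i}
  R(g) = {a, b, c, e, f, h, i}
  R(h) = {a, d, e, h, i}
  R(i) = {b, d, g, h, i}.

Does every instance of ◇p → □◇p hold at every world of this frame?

The schema 5 characterises exactly the Euclidean frames.
Euclidean: no — a R c and a R f, but not c R f.

No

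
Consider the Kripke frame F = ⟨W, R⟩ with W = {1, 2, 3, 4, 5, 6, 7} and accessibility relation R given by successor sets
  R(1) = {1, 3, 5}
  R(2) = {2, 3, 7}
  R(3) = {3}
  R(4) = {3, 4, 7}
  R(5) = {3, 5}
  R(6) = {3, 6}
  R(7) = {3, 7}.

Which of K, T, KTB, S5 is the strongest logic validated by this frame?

Reflexive (axiom T): yes — every world is R-related to itself.
Symmetric (axiom B): no — 1 R 3 but not 3 R 1.
Euclidean (axiom 5): no — 1 R 3 and 1 R 5, but not 3 R 5.
So F validates K, T; KTB would additionally require R to be symmetric. The strongest is T.

T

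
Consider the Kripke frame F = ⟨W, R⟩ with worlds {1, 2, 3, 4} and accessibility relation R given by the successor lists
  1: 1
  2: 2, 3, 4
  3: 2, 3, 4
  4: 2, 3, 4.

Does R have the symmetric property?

Yes

Symmetric: yes — every pair in R has its reverse in R.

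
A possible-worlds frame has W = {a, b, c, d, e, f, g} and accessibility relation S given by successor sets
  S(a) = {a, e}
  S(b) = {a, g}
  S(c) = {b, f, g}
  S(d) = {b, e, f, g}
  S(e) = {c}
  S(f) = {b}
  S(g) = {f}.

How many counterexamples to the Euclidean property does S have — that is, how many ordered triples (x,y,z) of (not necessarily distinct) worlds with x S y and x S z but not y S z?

27

Enumerating: (a,e,a), (a,e,e), (b,a,g), (b,g,a), (b,g,g), (c,b,b), (c,b,f), (c,f,f), (c,f,g), (c,g,b), (c,g,g), (d,b,b), … and 15 more.
Total: 27.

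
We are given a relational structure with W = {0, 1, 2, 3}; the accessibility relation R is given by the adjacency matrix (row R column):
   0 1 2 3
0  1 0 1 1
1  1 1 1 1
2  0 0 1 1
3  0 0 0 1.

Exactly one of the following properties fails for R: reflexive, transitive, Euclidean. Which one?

Reflexive: yes — every world is R-related to itself.
Transitive: yes — every two-step R-path is closed by a direct edge.
Euclidean: no — 0 R 3 and 0 R 2, but not 3 R 2.
Only Euclidean fails.

Euclidean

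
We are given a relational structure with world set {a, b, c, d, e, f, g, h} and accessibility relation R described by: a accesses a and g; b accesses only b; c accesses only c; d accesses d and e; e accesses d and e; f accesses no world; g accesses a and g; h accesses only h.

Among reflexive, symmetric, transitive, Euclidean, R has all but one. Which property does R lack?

reflexive

Reflexive: no — f is not related to itself.
Symmetric: yes — every pair in R has its reverse in R.
Transitive: yes — every two-step R-path is closed by a direct edge.
Euclidean: yes — any two successors of a common world are R-related.
Only reflexive fails.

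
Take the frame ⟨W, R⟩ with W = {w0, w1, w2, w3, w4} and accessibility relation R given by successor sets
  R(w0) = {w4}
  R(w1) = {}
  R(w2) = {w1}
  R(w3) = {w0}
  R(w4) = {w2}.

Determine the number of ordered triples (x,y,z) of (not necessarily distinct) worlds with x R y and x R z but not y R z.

4

Enumerating: (w0,w4,w4), (w2,w1,w1), (w3,w0,w0), (w4,w2,w2).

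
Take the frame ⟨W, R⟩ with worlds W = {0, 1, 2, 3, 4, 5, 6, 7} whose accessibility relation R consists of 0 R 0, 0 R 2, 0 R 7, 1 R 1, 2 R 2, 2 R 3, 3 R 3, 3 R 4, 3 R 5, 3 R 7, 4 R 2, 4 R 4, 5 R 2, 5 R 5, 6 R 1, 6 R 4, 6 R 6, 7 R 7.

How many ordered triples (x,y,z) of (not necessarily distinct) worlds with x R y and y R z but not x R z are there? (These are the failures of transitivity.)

Enumerating: (0,2,3), (2,3,4), (2,3,5), (2,3,7), (3,4,2), (3,5,2), (4,2,3), (5,2,3), (6,4,2).

9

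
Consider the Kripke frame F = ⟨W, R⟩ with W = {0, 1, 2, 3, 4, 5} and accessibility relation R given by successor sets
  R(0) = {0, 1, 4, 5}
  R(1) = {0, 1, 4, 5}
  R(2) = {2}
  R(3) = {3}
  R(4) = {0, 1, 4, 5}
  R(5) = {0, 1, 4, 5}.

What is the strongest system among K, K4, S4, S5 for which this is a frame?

S5

Transitive (axiom 4): yes — every two-step R-path is closed by a direct edge.
Reflexive (axiom T): yes — every world is R-related to itself.
Euclidean (axiom 5): yes — any two successors of a common world are R-related.
So F validates K, K4, S4, S5. The strongest is S5.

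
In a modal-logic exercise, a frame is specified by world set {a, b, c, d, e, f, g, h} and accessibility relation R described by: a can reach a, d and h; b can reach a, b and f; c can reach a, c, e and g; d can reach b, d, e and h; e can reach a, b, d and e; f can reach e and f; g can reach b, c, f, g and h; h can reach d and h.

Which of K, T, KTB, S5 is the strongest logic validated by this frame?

Reflexive (axiom T): yes — every world is R-related to itself.
Symmetric (axiom B): no — a R d but not d R a.
Euclidean (axiom 5): no — b R a and b R f, but not a R f.
So F validates K, T; KTB would additionally require R to be symmetric. The strongest is T.

T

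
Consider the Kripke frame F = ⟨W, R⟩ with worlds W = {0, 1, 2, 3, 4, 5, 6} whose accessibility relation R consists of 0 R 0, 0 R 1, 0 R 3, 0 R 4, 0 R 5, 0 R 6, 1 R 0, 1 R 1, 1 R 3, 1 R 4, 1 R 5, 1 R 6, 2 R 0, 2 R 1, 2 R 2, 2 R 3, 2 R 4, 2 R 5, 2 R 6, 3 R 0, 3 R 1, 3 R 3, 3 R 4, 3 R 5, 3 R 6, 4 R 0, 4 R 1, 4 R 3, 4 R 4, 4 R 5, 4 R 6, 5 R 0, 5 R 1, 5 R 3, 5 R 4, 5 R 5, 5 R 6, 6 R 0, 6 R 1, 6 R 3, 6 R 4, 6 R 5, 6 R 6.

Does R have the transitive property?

Transitive: yes — every two-step R-path is closed by a direct edge.

Yes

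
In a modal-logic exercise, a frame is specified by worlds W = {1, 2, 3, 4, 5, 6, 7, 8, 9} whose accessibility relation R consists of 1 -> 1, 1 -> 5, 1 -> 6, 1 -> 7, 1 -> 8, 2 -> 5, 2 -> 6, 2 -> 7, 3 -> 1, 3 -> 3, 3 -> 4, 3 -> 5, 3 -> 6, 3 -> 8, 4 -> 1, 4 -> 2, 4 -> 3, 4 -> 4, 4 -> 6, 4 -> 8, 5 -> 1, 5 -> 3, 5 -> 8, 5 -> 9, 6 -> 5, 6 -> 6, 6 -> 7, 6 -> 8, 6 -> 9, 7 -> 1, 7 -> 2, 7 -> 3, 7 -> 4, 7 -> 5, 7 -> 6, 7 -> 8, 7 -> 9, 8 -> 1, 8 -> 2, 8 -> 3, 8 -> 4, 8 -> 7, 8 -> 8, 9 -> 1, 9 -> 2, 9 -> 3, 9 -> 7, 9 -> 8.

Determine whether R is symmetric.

No

Symmetric: no — 1 R 6 but not 6 R 1.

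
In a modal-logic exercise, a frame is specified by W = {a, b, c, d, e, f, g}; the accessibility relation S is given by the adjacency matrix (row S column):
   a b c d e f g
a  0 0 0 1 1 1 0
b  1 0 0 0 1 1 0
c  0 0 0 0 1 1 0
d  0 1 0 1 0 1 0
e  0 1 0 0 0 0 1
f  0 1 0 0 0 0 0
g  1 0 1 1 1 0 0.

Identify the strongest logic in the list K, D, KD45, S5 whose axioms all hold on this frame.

Serial (axiom D): yes — every world has a successor (e.g. a S d).
Euclidean (axiom 5): no — a S d and a S e, but not d S e.
Transitive (axiom 4): no — a S d and d S b, but not a S b.
Reflexive (axiom T): no — a is not related to itself.
So F validates K, D; KD45 would additionally require S to be Euclidean and transitive. The strongest is D.

D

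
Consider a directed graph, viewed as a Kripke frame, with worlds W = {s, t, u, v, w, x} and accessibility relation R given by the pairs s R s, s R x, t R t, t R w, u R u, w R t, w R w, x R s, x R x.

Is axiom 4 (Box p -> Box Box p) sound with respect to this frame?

Yes

The schema 4 characterises exactly the transitive frames.
Transitive: yes — every two-step R-path is closed by a direct edge.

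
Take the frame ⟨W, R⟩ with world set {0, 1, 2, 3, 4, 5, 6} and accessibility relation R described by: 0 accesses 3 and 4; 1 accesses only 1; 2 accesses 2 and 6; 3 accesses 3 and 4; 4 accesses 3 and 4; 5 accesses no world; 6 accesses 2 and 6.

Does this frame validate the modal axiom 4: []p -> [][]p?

Yes

The schema 4 characterises exactly the transitive frames.
Transitive: yes — every two-step R-path is closed by a direct edge.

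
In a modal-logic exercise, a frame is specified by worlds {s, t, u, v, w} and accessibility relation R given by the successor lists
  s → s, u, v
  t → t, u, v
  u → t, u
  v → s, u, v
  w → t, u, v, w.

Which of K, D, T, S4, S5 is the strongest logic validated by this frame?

Serial (axiom D): yes — every world has a successor (e.g. s R s).
Reflexive (axiom T): yes — every world is R-related to itself.
Transitive (axiom 4): no — s R u and u R t, but not s R t.
Euclidean (axiom 5): no — s R u and s R v, but not u R v.
So F validates K, D, T; S4 would additionally require R to be transitive. The strongest is T.

T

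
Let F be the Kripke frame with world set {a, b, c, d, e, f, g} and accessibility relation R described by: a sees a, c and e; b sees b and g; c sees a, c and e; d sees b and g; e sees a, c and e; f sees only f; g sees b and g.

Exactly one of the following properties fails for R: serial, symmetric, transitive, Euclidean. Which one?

Serial: yes — every world has a successor (e.g. a R a).
Symmetric: no — d R b but not b R d.
Transitive: yes — every two-step R-path is closed by a direct edge.
Euclidean: yes — any two successors of a common world are R-related.
Only symmetric fails.

symmetric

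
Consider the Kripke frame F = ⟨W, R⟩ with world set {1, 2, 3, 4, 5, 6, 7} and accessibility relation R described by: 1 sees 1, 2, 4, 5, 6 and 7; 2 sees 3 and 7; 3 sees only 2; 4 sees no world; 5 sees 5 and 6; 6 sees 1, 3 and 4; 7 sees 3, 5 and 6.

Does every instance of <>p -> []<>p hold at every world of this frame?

The schema 5 characterises exactly the Euclidean frames.
Euclidean: no — 1 R 2 and 1 R 4, but not 2 R 4.

No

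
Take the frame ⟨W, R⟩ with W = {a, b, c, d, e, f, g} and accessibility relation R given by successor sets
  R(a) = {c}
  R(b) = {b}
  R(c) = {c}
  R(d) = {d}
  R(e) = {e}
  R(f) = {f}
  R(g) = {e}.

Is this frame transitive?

Transitive: yes — every two-step R-path is closed by a direct edge.

Yes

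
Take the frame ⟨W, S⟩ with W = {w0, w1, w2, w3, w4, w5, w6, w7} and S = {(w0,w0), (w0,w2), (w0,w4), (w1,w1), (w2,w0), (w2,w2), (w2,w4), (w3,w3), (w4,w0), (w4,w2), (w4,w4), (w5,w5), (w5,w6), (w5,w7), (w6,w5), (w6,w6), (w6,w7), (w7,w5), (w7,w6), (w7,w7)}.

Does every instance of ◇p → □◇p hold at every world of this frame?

Yes

By correspondence theory, 5 is valid on a frame iff S is Euclidean.
Euclidean: yes — any two successors of a common world are S-related.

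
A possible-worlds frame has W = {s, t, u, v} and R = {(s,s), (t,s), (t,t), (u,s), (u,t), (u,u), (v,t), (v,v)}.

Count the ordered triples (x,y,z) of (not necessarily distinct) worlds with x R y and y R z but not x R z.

1

Enumerating: (v,t,s).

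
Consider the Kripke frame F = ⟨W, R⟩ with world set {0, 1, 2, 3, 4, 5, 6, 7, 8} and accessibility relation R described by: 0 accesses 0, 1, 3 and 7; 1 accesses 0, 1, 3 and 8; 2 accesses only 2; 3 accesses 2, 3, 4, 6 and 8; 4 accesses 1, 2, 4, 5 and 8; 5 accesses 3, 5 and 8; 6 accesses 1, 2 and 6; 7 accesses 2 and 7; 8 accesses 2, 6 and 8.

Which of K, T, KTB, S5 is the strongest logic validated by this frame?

Reflexive (axiom T): yes — every world is R-related to itself.
Symmetric (axiom B): no — 0 R 3 but not 3 R 0.
Euclidean (axiom 5): no — 0 R 1 and 0 R 7, but not 1 R 7.
So F validates K, T; KTB would additionally require R to be symmetric. The strongest is T.

T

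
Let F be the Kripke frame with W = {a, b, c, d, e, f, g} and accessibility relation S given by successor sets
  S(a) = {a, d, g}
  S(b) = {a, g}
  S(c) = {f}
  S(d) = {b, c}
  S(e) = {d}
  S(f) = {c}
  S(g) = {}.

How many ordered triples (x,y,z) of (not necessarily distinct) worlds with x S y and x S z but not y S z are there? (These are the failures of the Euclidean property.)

Enumerating: (a,d,a), (a,d,d), (a,d,g), (a,g,a), (a,g,d), (a,g,g), (b,g,a), (b,g,g), (c,f,f), (d,b,b), (d,b,c), (d,c,b), (d,c,c), (e,d,d), (f,c,c).

15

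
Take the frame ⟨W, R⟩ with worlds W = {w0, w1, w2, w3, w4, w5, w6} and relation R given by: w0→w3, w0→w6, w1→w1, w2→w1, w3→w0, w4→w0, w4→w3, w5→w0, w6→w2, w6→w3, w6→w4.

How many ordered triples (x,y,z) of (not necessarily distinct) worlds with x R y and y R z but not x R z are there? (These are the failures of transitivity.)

Enumerating: (w0,w3,w0), (w0,w6,w2), (w0,w6,w4), (w3,w0,w3), (w3,w0,w6), (w4,w0,w6), (w5,w0,w3), (w5,w0,w6), (w6,w2,w1), (w6,w3,w0), (w6,w4,w0).

11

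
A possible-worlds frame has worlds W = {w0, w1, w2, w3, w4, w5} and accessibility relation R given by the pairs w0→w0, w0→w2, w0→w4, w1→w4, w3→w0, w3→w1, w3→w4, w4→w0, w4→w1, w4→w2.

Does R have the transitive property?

Transitive: no — w0 R w4 and w4 R w1, but not w0 R w1.

No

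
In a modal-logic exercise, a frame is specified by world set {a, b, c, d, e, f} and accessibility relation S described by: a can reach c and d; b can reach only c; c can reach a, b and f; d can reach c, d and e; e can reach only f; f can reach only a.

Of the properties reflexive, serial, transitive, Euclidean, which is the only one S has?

serial

Reflexive: no — a is not related to itself.
Serial: yes — every world has a successor (e.g. a S c).
Transitive: no — a S c and c S b, but not a S b.
Euclidean: no — a S c and a S d, but not c S d.
Only serial holds.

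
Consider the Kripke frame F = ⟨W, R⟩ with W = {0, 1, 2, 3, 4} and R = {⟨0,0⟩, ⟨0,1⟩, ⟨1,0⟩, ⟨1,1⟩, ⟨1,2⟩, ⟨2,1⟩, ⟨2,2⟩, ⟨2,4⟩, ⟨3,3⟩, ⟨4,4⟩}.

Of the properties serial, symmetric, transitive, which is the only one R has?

Serial: yes — every world has a successor (e.g. 0 R 0).
Symmetric: no — 2 R 4 but not 4 R 2.
Transitive: no — 0 R 1 and 1 R 2, but not 0 R 2.
Only serial holds.

serial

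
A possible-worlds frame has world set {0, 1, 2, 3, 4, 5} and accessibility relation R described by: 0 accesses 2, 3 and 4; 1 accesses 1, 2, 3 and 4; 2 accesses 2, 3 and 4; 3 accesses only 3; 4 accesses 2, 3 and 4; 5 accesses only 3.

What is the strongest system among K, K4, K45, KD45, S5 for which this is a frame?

K4

Transitive (axiom 4): yes — every two-step R-path is closed by a direct edge.
Euclidean (axiom 5): no — 0 R 3 and 0 R 2, but not 3 R 2.
Serial (axiom D): yes — every world has a successor (e.g. 0 R 2).
Reflexive (axiom T): no — 0 is not related to itself.
So F validates K, K4; K45 would additionally require R to be Euclidean. The strongest is K4.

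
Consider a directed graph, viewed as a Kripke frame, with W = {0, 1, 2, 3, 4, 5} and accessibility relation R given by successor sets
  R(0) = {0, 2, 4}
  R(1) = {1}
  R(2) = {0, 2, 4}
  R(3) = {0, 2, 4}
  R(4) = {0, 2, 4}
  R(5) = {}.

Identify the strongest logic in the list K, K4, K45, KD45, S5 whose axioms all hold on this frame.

K45

Transitive (axiom 4): yes — every two-step R-path is closed by a direct edge.
Euclidean (axiom 5): yes — any two successors of a common world are R-related.
Serial (axiom D): no — 5 has no R-successor.
Reflexive (axiom T): no — 3 is not related to itself.
So F validates K, K4, K45; KD45 would additionally require R to be serial. The strongest is K45.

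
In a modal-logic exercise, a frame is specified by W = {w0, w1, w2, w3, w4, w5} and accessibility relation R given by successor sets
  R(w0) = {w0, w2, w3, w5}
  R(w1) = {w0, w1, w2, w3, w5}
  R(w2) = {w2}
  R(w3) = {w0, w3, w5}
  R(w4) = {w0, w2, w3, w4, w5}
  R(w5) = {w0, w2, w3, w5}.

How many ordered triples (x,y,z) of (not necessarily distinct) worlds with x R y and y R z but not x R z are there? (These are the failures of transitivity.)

2

Enumerating: (w3,w0,w2), (w3,w5,w2).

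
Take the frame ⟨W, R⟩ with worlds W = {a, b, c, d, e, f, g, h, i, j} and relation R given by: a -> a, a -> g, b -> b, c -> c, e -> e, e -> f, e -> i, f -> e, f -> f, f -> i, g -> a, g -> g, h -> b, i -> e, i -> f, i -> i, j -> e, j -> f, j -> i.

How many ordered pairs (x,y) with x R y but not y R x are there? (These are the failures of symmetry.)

Enumerating: (h,b), (j,e), (j,f), (j,i).

4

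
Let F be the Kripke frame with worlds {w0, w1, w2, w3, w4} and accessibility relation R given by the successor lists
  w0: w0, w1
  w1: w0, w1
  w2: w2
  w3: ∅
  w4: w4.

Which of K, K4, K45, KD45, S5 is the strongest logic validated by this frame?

Transitive (axiom 4): yes — every two-step R-path is closed by a direct edge.
Euclidean (axiom 5): yes — any two successors of a common world are R-related.
Serial (axiom D): no — w3 has no R-successor.
Reflexive (axiom T): no — w3 is not related to itself.
So F validates K, K4, K45; KD45 would additionally require R to be serial. The strongest is K45.

K45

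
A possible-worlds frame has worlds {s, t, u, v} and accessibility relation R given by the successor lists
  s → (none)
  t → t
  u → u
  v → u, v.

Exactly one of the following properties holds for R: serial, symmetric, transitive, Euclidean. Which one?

transitive

Serial: no — s has no R-successor.
Symmetric: no — v R u but not u R v.
Transitive: yes — every two-step R-path is closed by a direct edge.
Euclidean: no — v R u and v R v, but not u R v.
Only transitive holds.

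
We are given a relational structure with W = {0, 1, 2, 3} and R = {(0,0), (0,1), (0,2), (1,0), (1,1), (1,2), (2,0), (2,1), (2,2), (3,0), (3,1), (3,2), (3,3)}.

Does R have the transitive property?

Transitive: yes — every two-step R-path is closed by a direct edge.

Yes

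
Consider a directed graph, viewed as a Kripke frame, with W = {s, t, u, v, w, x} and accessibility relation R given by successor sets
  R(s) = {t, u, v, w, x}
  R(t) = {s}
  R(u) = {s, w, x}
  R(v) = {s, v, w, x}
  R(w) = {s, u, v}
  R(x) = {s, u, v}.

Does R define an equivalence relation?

Reflexive: no — s is not related to itself.
Symmetric: yes — every pair in R has its reverse in R.
Transitive: no — t R s and s R u, but not t R u.
So R is not an equivalence relation.

No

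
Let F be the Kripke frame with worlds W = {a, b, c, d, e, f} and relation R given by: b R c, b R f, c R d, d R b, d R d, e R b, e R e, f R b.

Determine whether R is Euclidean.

Euclidean: no — b R c and b R f, but not c R f.

No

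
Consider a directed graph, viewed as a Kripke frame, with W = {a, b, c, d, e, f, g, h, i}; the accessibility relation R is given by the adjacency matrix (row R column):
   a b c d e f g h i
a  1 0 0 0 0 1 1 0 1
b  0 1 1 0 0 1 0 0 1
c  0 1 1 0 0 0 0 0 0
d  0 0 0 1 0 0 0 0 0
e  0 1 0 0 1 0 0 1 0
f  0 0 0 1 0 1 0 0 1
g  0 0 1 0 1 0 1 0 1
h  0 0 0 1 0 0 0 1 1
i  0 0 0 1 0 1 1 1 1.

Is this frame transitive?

No

Transitive: no — a R f and f R d, but not a R d.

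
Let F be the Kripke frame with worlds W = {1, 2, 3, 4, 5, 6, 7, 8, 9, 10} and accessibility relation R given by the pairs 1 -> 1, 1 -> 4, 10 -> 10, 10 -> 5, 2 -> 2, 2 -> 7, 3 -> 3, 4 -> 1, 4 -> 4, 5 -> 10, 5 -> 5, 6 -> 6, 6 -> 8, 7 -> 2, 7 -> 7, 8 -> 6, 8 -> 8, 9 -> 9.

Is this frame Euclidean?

Yes

Euclidean: yes — any two successors of a common world are R-related.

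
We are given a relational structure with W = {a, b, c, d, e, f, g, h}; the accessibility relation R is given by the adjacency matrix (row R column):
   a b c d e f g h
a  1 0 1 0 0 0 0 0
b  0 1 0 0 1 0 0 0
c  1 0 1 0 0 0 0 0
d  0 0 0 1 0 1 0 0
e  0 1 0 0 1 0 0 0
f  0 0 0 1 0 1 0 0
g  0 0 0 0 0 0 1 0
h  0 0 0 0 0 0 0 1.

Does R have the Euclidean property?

Yes

Euclidean: yes — any two successors of a common world are R-related.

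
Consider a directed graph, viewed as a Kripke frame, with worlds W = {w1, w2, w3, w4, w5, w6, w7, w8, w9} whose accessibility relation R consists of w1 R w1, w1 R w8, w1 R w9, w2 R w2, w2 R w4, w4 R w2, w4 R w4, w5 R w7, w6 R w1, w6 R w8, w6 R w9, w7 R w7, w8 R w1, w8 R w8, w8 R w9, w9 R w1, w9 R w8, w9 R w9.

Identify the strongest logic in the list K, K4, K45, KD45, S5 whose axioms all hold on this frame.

Transitive (axiom 4): yes — every two-step R-path is closed by a direct edge.
Euclidean (axiom 5): yes — any two successors of a common world are R-related.
Serial (axiom D): no — w3 has no R-successor.
Reflexive (axiom T): no — w3 is not related to itself.
So F validates K, K4, K45; KD45 would additionally require R to be serial. The strongest is K45.

K45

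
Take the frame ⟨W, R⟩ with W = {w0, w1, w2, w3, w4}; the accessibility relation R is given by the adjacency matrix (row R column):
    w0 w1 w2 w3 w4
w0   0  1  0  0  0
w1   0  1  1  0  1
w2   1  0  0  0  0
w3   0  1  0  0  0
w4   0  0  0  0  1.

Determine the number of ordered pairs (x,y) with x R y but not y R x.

Enumerating: (w0,w1), (w1,w2), (w1,w4), (w2,w0), (w3,w1).

5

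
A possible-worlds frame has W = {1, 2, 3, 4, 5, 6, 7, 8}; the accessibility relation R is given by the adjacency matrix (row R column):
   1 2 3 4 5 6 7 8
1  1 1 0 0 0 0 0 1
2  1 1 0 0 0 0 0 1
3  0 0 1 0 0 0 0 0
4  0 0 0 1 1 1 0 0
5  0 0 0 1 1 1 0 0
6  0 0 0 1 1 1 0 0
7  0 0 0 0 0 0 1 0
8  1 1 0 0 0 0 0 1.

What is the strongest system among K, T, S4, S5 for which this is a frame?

S5

Reflexive (axiom T): yes — every world is R-related to itself.
Transitive (axiom 4): yes — every two-step R-path is closed by a direct edge.
Euclidean (axiom 5): yes — any two successors of a common world are R-related.
So F validates K, T, S4, S5. The strongest is S5.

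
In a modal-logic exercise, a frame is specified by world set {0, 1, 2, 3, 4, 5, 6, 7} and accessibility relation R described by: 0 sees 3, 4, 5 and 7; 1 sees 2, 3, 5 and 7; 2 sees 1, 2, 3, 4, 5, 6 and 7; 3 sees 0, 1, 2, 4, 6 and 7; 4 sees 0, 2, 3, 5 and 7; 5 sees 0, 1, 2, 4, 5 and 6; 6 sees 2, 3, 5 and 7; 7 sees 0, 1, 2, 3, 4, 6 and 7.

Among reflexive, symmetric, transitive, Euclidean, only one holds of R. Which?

Reflexive: no — 0 is not related to itself.
Symmetric: yes — every pair in R has its reverse in R.
Transitive: no — 0 R 3 and 3 R 1, but not 0 R 1.
Euclidean: no — 0 R 3 and 0 R 5, but not 3 R 5.
Only symmetric holds.

symmetric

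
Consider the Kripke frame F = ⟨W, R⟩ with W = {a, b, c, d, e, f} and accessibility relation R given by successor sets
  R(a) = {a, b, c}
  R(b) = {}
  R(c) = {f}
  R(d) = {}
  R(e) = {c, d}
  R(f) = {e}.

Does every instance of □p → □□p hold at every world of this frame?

The schema 4 characterises exactly the transitive frames.
Transitive: no — a R c and c R f, but not a R f.

No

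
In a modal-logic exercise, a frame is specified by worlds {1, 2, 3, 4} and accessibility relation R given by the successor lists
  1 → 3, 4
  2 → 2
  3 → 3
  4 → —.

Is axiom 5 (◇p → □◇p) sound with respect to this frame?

The schema 5 characterises exactly the Euclidean frames.
Euclidean: no — 1 R 3 and 1 R 4, but not 3 R 4.

No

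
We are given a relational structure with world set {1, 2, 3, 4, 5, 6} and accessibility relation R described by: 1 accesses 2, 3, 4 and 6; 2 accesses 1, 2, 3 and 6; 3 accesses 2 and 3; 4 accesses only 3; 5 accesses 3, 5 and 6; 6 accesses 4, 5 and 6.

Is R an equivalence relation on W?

No

Reflexive: no — 1 is not related to itself.
Symmetric: no — 1 R 3 but not 3 R 1.
Transitive: no — 1 R 6 and 6 R 5, but not 1 R 5.
So R is not an equivalence relation.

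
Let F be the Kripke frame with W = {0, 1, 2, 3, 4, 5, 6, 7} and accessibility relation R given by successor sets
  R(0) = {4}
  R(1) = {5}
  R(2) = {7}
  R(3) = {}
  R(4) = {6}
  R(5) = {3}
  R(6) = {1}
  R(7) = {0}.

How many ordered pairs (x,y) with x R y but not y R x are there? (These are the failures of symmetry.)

Enumerating: (0,4), (1,5), (2,7), (4,6), (5,3), (6,1), (7,0).

7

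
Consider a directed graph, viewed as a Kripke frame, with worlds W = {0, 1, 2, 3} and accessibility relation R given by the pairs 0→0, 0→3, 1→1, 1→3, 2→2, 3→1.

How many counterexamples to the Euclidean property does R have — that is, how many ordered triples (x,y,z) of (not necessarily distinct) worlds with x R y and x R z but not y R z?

3

Enumerating: (0,3,0), (0,3,3), (1,3,3).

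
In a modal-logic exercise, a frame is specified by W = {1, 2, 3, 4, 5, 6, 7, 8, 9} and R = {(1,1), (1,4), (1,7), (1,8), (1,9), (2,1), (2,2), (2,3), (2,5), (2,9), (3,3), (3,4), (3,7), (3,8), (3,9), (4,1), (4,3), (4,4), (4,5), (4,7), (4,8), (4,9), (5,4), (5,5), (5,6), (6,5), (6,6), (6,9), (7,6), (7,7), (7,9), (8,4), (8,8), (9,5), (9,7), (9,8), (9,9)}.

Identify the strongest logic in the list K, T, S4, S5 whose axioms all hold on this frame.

Reflexive (axiom T): yes — every world is R-related to itself.
Transitive (axiom 4): no — 1 R 4 and 4 R 3, but not 1 R 3.
Euclidean (axiom 5): no — 1 R 7 and 1 R 4, but not 7 R 4.
So F validates K, T; S4 would additionally require R to be transitive. The strongest is T.

T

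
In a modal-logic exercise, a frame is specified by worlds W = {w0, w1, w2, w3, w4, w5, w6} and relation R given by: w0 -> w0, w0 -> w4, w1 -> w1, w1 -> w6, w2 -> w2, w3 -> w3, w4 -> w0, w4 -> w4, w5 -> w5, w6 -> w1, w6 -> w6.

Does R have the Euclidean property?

Euclidean: yes — any two successors of a common world are R-related.

Yes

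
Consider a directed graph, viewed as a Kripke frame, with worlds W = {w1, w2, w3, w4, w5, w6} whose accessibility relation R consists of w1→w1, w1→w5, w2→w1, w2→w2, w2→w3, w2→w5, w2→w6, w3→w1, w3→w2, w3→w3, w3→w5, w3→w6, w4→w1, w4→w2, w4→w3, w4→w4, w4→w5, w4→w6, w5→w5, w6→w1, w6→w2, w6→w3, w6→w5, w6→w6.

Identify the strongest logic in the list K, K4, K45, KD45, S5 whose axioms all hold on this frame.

Transitive (axiom 4): yes — every two-step R-path is closed by a direct edge.
Euclidean (axiom 5): no — w2 R w1 and w2 R w3, but not w1 R w3.
Serial (axiom D): yes — every world has a successor (e.g. w1 R w1).
Reflexive (axiom T): yes — every world is R-related to itself.
So F validates K, K4; K45 would additionally require R to be Euclidean. The strongest is K4.

K4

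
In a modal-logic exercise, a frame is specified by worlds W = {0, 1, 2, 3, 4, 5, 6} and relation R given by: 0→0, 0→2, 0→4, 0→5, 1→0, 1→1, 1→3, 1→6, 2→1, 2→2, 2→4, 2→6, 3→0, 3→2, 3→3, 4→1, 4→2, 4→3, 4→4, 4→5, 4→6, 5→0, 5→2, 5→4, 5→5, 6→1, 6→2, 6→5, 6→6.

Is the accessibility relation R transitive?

Transitive: no — 0 R 2 and 2 R 1, but not 0 R 1.

No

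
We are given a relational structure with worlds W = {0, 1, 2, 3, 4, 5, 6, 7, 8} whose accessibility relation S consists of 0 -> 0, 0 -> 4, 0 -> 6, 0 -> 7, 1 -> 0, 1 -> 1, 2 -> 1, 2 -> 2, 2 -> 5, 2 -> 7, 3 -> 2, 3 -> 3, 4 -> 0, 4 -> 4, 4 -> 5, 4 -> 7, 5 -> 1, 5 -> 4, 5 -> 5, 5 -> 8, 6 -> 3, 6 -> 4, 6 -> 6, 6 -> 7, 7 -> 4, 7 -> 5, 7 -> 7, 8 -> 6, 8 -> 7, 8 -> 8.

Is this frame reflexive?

Yes

Reflexive: yes — every world is S-related to itself.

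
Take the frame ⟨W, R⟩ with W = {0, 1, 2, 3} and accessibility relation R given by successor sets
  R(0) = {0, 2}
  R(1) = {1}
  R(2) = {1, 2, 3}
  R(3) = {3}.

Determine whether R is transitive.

Transitive: no — 0 R 2 and 2 R 1, but not 0 R 1.

No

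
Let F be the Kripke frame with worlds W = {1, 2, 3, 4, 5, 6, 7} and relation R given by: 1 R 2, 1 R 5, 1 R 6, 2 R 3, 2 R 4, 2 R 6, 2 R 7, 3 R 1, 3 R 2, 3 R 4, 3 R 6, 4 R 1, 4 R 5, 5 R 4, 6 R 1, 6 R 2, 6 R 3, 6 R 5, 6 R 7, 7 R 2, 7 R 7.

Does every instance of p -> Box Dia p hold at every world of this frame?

Axiom B corresponds to the accessibility relation being symmetric.
Symmetric: no — 1 R 2 but not 2 R 1.

No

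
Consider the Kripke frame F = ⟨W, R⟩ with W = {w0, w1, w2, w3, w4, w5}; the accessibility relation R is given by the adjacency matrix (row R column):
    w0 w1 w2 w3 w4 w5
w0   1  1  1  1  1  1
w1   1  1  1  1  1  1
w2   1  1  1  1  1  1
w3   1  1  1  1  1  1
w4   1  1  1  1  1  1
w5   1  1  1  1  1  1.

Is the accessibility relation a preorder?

Yes

Reflexive: yes — every world is R-related to itself.
Transitive: yes — every two-step R-path is closed by a direct edge.
So R is a preorder.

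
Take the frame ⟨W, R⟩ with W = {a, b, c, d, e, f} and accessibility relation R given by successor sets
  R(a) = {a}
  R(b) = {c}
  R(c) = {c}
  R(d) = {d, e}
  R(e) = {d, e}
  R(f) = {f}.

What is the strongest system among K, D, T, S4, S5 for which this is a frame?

D

Serial (axiom D): yes — every world has a successor (e.g. a R a).
Reflexive (axiom T): no — b is not related to itself.
Transitive (axiom 4): yes — every two-step R-path is closed by a direct edge.
Euclidean (axiom 5): yes — any two successors of a common world are R-related.
So F validates K, D; T would additionally require R to be reflexive. The strongest is D.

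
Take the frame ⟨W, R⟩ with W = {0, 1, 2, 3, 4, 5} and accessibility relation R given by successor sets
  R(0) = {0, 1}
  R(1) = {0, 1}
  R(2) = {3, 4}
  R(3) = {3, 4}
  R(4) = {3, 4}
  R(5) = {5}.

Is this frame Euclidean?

Yes

Euclidean: yes — any two successors of a common world are R-related.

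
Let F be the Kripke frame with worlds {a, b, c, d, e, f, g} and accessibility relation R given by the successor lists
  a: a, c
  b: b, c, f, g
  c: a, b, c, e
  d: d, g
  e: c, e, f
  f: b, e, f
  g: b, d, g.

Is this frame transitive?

No

Transitive: no — a R c and c R b, but not a R b.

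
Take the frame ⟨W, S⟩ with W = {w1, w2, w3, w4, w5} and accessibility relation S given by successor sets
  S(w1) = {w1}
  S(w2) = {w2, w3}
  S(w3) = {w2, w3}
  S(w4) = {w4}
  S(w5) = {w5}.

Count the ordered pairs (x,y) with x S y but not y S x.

0

S is symmetric; there are no such tuples.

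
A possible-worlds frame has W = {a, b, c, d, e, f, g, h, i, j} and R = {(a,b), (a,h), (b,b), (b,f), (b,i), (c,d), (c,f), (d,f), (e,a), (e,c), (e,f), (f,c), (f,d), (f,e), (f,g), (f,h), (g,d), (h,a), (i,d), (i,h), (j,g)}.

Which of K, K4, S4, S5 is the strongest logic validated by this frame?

Transitive (axiom 4): no — a R b and b R f, but not a R f.
Reflexive (axiom T): no — a is not related to itself.
Euclidean (axiom 5): no — a R b and a R h, but not b R h.
So F validates K; K4 would additionally require R to be transitive. The strongest is K.

K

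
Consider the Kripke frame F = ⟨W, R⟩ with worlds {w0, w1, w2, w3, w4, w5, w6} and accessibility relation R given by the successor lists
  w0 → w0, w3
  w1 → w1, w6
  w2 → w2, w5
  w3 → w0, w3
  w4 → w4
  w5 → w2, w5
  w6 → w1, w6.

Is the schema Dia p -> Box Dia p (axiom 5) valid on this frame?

Yes

By correspondence theory, 5 is valid on a frame iff R is Euclidean.
Euclidean: yes — any two successors of a common world are R-related.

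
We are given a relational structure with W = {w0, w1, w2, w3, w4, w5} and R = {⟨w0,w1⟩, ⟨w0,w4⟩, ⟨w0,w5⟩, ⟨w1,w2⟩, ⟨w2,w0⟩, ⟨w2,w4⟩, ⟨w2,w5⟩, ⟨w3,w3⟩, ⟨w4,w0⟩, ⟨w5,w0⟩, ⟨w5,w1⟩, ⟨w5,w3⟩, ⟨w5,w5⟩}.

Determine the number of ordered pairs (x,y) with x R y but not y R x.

7

Enumerating: (w0,w1), (w1,w2), (w2,w0), (w2,w4), (w2,w5), (w5,w1), (w5,w3).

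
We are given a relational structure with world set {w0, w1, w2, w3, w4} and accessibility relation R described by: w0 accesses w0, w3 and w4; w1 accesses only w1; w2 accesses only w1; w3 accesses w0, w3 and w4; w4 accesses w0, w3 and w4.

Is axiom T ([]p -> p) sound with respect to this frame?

By correspondence theory, T is valid on a frame iff R is reflexive.
Reflexive: no — w2 is not related to itself.

No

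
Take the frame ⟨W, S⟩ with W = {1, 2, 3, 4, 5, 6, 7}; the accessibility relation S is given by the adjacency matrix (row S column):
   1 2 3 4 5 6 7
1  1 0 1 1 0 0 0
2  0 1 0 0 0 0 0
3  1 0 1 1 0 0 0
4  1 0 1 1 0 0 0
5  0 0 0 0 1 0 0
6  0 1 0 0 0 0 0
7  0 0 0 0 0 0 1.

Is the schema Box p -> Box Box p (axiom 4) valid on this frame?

Yes

The schema 4 characterises exactly the transitive frames.
Transitive: yes — every two-step S-path is closed by a direct edge.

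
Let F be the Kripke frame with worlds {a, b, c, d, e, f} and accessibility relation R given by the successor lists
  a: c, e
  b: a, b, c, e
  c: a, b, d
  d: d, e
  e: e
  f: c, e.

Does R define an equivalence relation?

No

Reflexive: no — a is not related to itself.
Symmetric: no — a R e but not e R a.
Transitive: no — a R c and c R b, but not a R b.
So R is not an equivalence relation.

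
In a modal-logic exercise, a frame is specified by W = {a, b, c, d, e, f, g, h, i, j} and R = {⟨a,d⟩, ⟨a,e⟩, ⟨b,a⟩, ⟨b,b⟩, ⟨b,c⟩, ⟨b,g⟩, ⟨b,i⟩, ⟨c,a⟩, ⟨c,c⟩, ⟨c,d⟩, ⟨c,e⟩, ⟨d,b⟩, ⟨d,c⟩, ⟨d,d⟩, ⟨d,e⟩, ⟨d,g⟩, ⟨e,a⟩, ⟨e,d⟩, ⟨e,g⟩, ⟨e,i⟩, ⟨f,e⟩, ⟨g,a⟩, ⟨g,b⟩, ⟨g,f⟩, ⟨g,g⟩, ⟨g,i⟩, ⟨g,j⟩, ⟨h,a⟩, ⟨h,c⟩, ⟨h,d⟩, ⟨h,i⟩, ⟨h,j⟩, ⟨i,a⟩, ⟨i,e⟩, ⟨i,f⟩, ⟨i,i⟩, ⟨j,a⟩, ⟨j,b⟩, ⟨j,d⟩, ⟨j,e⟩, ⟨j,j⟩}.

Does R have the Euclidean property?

No

Euclidean: no — b R a and b R c, but not a R c.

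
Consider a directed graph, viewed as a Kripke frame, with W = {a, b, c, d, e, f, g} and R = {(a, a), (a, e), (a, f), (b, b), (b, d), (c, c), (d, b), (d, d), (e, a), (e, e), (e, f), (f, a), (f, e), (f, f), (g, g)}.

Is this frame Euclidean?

Euclidean: yes — any two successors of a common world are R-related.

Yes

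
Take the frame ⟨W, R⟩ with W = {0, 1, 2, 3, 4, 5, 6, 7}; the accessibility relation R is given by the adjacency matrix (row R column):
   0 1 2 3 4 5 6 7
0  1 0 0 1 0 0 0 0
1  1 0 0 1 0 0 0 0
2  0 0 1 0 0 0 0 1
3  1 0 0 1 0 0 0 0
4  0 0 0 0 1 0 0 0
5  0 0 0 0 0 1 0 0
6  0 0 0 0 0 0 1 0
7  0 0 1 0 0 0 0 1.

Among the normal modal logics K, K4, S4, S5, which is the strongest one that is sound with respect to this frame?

K4

Transitive (axiom 4): yes — every two-step R-path is closed by a direct edge.
Reflexive (axiom T): no — 1 is not related to itself.
Euclidean (axiom 5): yes — any two successors of a common world are R-related.
So F validates K, K4; S4 would additionally require R to be reflexive. The strongest is K4.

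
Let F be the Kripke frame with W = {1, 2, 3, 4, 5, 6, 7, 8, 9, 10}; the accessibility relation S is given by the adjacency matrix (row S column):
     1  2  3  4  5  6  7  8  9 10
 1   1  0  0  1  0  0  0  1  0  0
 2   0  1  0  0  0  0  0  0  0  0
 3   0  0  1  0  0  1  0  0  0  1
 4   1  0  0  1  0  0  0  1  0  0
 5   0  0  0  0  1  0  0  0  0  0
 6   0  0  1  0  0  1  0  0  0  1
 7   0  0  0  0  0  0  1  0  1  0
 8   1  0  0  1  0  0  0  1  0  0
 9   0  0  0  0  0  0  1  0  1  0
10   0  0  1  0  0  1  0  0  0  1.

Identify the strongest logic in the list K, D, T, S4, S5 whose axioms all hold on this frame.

S5

Serial (axiom D): yes — every world has a successor (e.g. 1 S 1).
Reflexive (axiom T): yes — every world is S-related to itself.
Transitive (axiom 4): yes — every two-step S-path is closed by a direct edge.
Euclidean (axiom 5): yes — any two successors of a common world are S-related.
So F validates K, D, T, S4, S5. The strongest is S5.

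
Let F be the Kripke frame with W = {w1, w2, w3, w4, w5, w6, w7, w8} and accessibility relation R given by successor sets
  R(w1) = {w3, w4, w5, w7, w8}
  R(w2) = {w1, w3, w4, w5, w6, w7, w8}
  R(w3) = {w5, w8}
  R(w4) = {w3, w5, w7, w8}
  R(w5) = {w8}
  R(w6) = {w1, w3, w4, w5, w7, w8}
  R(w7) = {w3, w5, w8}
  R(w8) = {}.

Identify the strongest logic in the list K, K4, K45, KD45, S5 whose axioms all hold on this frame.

Transitive (axiom 4): yes — every two-step R-path is closed by a direct edge.
Euclidean (axiom 5): no — w1 R w3 and w1 R w4, but not w3 R w4.
Serial (axiom D): no — w8 has no R-successor.
Reflexive (axiom T): no — w1 is not related to itself.
So F validates K, K4; K45 would additionally require R to be Euclidean. The strongest is K4.

K4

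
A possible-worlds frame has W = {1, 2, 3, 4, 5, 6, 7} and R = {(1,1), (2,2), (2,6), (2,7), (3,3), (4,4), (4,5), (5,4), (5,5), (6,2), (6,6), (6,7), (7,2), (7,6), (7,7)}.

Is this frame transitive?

Transitive: yes — every two-step R-path is closed by a direct edge.

Yes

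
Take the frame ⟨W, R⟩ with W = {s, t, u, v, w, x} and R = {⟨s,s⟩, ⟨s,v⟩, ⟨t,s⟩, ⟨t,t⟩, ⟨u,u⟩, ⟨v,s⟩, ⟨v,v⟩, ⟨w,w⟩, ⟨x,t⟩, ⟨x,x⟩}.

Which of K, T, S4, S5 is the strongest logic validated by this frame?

T

Reflexive (axiom T): yes — every world is R-related to itself.
Transitive (axiom 4): no — t R s and s R v, but not t R v.
Euclidean (axiom 5): no — t R s and t R t, but not s R t.
So F validates K, T; S4 would additionally require R to be transitive. The strongest is T.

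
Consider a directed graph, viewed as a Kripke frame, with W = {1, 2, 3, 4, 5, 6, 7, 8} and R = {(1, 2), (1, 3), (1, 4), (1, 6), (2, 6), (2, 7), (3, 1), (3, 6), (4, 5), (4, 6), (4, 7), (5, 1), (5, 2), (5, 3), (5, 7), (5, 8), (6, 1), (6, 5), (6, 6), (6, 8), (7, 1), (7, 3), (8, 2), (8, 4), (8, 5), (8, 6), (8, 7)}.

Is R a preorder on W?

Reflexive: no — 1 is not related to itself.
Transitive: no — 1 R 2 and 2 R 7, but not 1 R 7.
So R is not a preorder.

No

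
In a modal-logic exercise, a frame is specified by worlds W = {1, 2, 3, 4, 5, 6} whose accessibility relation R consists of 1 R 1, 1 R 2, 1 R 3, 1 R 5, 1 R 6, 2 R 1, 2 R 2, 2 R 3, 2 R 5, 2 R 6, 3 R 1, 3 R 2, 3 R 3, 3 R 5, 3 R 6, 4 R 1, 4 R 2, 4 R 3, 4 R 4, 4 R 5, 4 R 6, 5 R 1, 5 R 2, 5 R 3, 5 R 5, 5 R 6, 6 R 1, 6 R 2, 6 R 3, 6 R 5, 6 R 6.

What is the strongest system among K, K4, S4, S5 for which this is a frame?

Transitive (axiom 4): yes — every two-step R-path is closed by a direct edge.
Reflexive (axiom T): yes — every world is R-related to itself.
Euclidean (axiom 5): no — 4 R 1 and 4 R 4, but not 1 R 4.
So F validates K, K4, S4; S5 would additionally require R to be Euclidean. The strongest is S4.

S4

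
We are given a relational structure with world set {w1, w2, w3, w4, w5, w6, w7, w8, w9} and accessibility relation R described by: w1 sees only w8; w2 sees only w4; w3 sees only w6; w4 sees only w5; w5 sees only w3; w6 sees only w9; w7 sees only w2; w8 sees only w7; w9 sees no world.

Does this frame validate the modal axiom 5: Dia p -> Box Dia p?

By correspondence theory, 5 is valid on a frame iff R is Euclidean.
Euclidean: no — w1 R w8 and w1 R w8, but not w8 R w8.

No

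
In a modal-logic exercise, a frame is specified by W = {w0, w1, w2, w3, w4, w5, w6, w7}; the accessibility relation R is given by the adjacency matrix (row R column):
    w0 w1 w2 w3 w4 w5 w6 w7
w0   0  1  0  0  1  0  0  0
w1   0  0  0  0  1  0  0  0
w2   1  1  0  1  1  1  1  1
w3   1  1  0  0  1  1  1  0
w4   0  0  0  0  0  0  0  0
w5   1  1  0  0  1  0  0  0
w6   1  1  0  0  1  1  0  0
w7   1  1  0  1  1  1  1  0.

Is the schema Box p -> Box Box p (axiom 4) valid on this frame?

Yes

Axiom 4 corresponds to the accessibility relation being transitive.
Transitive: yes — every two-step R-path is closed by a direct edge.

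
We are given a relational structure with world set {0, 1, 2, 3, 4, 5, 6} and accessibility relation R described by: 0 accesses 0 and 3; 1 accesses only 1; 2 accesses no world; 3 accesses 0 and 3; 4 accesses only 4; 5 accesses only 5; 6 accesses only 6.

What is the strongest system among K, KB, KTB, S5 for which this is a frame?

KB

Symmetric (axiom B): yes — every pair in R has its reverse in R.
Reflexive (axiom T): no — 2 is not related to itself.
Euclidean (axiom 5): yes — any two successors of a common world are R-related.
So F validates K, KB; KTB would additionally require R to be reflexive. The strongest is KB.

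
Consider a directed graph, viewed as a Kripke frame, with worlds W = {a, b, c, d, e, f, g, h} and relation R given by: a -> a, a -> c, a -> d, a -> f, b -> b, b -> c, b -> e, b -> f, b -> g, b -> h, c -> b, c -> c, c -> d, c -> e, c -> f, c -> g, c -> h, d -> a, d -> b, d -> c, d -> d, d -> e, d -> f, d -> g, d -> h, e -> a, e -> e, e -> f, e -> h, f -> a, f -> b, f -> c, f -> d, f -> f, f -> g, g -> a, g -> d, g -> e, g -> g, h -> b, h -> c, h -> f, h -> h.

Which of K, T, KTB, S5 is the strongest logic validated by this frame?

T

Reflexive (axiom T): yes — every world is R-related to itself.
Symmetric (axiom B): no — a R c but not c R a.
Euclidean (axiom 5): no — b R e and b R c, but not e R c.
So F validates K, T; KTB would additionally require R to be symmetric. The strongest is T.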